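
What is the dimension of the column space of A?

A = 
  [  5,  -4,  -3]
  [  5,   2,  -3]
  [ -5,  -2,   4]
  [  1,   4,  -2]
Row reduce:
R2 → R2 - (1)·R1
R3 → R3 + (1)·R1
R4 → R4 - (1/5)·R1
R3 → R3 + (1)·R2
R4 → R4 - (4/5)·R2
R4 → R4 + (7/5)·R3
REF = 
  [  5,  -4,  -3]
  [  0,   6,   0]
  [  0,   0,   1]
  [  0,   0,   0]
Pivot columns: 1, 2, 3 → 3 pivots.
dim(Col(A)) = number of pivot columns = 3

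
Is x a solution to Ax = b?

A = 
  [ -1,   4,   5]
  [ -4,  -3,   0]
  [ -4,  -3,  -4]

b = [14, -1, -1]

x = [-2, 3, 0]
Yes

Ax = [14, -1, -1] = b ✓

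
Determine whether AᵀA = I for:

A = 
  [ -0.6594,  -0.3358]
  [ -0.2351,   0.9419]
No

AᵀA = 
  [  0.4901,   0]
  [  0,   0.9999]
≠ I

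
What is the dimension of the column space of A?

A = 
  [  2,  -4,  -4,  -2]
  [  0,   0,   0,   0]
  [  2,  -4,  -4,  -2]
dim(Col(A)) = 1

Row reduce:
R3 → R3 - (1)·R1
REF = 
  [  2,  -4,  -4,  -2]
  [  0,   0,   0,   0]
  [  0,   0,   0,   0]
Pivot columns: 1 → 1 pivot.
dim(Col(A)) = number of pivot columns = 1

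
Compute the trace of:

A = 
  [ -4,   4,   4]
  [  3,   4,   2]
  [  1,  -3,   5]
5

tr(A) = -4 + 4 + 5 = 5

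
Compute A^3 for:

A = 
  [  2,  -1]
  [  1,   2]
A^3 = 
  [  2, -11]
  [ 11,   2]

A² = A·A:
A²[1,1] = (2)(2) + (-1)(1) = 3
A²[1,2] = (2)(-1) + (-1)(2) = -4
A²[2,1] = (1)(2) + (2)(1) = 4
A²[2,2] = (1)(-1) + (2)(2) = 3
A² = 
  [  3,  -4]
  [  4,   3]

A^3 = A^2·A:
A^3[1,1] = (3)(2) + (-4)(1) = 2
A^3[1,2] = (3)(-1) + (-4)(2) = -11
A^3[2,1] = (4)(2) + (3)(1) = 11
A^3[2,2] = (4)(-1) + (3)(2) = 2
A^3 = 
  [  2, -11]
  [ 11,   2]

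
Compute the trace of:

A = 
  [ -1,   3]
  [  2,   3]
2

tr(A) = -1 + 3 = 2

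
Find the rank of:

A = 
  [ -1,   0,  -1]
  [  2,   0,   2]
rank(A) = 1

Row reduce:
R2 → R2 + (2)·R1
REF = 
  [ -1,   0,  -1]
  [  0,   0,   0]
Pivot columns: 1 → 1 pivot.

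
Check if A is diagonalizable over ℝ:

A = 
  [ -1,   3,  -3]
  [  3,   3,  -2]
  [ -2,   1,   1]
Yes

Characteristic polynomial: det(λI - A) = λ³ - 3λ² - 14λ + 29
By the rational root theorem any rational root is an integer dividing 29; none of those is a root, so p(λ) has no rational roots and hence (being an irreducible cubic) no repeated roots.
Discriminant of the cubic: Δ = 15089
Δ > 0 ⇒ three distinct real eigenvalues: λ ≈ -3.462, 1.794, 4.668
Three distinct real eigenvalues, so A has 3 independent eigenvectors.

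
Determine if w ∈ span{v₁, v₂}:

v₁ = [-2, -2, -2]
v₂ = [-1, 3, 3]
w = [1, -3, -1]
No

Form the augmented matrix and row-reduce:
[v₁|v₂|w] = 
  [ -2,  -1,   1]
  [ -2,   3,  -3]
  [ -2,   3,  -1]
R2 → R2 - (1)·R1
R3 → R3 - (1)·R1
R3 → R3 - (1)·R2
REF = 
  [ -2,  -1,   1]
  [  0,   4,  -4]
  [  0,   0,   2]

Row 3 reads [0 0 | 2], i.e. 0 = 2, so the system is inconsistent and w ∉ span{v₁, v₂}.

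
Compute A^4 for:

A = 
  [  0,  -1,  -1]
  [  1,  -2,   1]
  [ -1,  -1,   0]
A^4 = 
  [ -8,   3,  -9]
  [ -3, -14,  -3]
  [ -9,   3,  -8]

A² = A·A:
A²[1,1] = (0)(0) + (-1)(1) + (-1)(-1) = 0
A²[1,2] = (0)(-1) + (-1)(-2) + (-1)(-1) = 3
A²[1,3] = (0)(-1) + (-1)(1) + (-1)(0) = -1
A²[2,1] = (1)(0) + (-2)(1) + (1)(-1) = -3
A²[2,2] = (1)(-1) + (-2)(-2) + (1)(-1) = 2
A²[2,3] = (1)(-1) + (-2)(1) + (1)(0) = -3
A²[3,1] = (-1)(0) + (-1)(1) + (0)(-1) = -1
A²[3,2] = (-1)(-1) + (-1)(-2) + (0)(-1) = 3
A²[3,3] = (-1)(-1) + (-1)(1) + (0)(0) = 0
A² = 
  [  0,   3,  -1]
  [ -3,   2,  -3]
  [ -1,   3,   0]

A^3 = A^2·A:
A^3[1,1] = (0)(0) + (3)(1) + (-1)(-1) = 4
A^3[1,2] = (0)(-1) + (3)(-2) + (-1)(-1) = -5
A^3[1,3] = (0)(-1) + (3)(1) + (-1)(0) = 3
A^3[2,1] = (-3)(0) + (2)(1) + (-3)(-1) = 5
A^3[2,2] = (-3)(-1) + (2)(-2) + (-3)(-1) = 2
A^3[2,3] = (-3)(-1) + (2)(1) + (-3)(0) = 5
A^3[3,1] = (-1)(0) + (3)(1) + (0)(-1) = 3
A^3[3,2] = (-1)(-1) + (3)(-2) + (0)(-1) = -5
A^3[3,3] = (-1)(-1) + (3)(1) + (0)(0) = 4
A^3 = 
  [  4,  -5,   3]
  [  5,   2,   5]
  [  3,  -5,   4]

A^4 = A^3·A:
A^4[1,1] = (4)(0) + (-5)(1) + (3)(-1) = -8
A^4[1,2] = (4)(-1) + (-5)(-2) + (3)(-1) = 3
A^4[1,3] = (4)(-1) + (-5)(1) + (3)(0) = -9
A^4[2,1] = (5)(0) + (2)(1) + (5)(-1) = -3
A^4[2,2] = (5)(-1) + (2)(-2) + (5)(-1) = -14
A^4[2,3] = (5)(-1) + (2)(1) + (5)(0) = -3
A^4[3,1] = (3)(0) + (-5)(1) + (4)(-1) = -9
A^4[3,2] = (3)(-1) + (-5)(-2) + (4)(-1) = 3
A^4[3,3] = (3)(-1) + (-5)(1) + (4)(0) = -8
A^4 = 
  [ -8,   3,  -9]
  [ -3, -14,  -3]
  [ -9,   3,  -8]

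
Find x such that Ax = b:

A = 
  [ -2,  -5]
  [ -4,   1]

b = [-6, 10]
x = [-2, 2]

Row reduce the augmented matrix [A|b]:
R2 → R2 - (2)·R1
REF = 
  [ -2,  -5,  -6]
  [  0,  11,  22]

Back-substitution:
x₂ = 22 / 11 = 2
x₁ = (-6 - (-5)(2)) / (-2) = -2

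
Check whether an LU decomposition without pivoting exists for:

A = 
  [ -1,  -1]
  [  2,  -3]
Yes.
A[1,1] = -1 ≠ 0, so Gaussian elimination proceeds without a row swap: multiplier ℓ₂₁ = (2)/(-1) = -2, and U[2,2] = -3 - (-2)(-1) = -5.
L = 
  [  1,   0]
  [ -2,   1]
U = 
  [ -1,  -1]
  [  0,  -5]
Check row 2 of LU: [(-2)(-1), (-2)(-1) + (-5)] = [2, -3] = row 2 of A ✓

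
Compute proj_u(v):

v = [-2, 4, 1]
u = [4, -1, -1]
v·u = (-2)(4) + (4)(-1) + (1)(-1) = -13
u·u = (4)² + (-1)² + (-1)² = 18
proj_u(v) = (v·u / u·u) × u = (-13/18) × u

proj_u(v) = [-26/9, 13/18, 13/18]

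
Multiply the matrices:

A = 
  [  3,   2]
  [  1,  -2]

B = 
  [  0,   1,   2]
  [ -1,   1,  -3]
AB = 
  [ -2,   5,   0]
  [  2,  -1,   8]

A is 2×2 and B is 2×3, so AB is 2×3. Each entry is (row of A)·(column of B):
AB[1,1] = (3)(0) + (2)(-1) = -2
AB[1,2] = (3)(1) + (2)(1) = 5
AB[1,3] = (3)(2) + (2)(-3) = 0
AB[2,1] = (1)(0) + (-2)(-1) = 2
AB[2,2] = (1)(1) + (-2)(1) = -1
AB[2,3] = (1)(2) + (-2)(-3) = 8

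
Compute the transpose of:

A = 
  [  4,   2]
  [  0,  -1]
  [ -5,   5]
Aᵀ = 
  [  4,   0,  -5]
  [  2,  -1,   5]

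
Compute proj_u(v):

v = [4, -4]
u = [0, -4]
v·u = (4)(0) + (-4)(-4) = 16
u·u = (0)² + (-4)² = 16
proj_u(v) = (v·u / u·u) × u = (16/16) × u = (1) × u

proj_u(v) = [0, -4]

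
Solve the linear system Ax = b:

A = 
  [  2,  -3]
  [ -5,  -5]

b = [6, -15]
Row reduce the augmented matrix [A|b]:
R2 → R2 + (5/2)·R1
REF = 
  [    2,    -3,     6]
  [    0, -25/2,     0]

Back-substitution:
x₂ = 0 / (-25/2) = 0
x₁ = (6 - (-3)(0)) / 2 = 3

x = [3, 0]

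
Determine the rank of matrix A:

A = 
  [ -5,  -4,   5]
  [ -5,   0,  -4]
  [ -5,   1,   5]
Row reduce:
R2 → R2 - (1)·R1
R3 → R3 - (1)·R1
R3 → R3 - (5/4)·R2
REF = 
  [  -5,   -4,    5]
  [   0,    4,   -9]
  [   0,    0, 45/4]
Pivot columns: 1, 2, 3 → 3 pivots.

rank(A) = 3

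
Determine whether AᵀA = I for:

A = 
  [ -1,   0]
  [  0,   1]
Yes

AᵀA = 
  [  1,   0]
  [  0,   1]
= I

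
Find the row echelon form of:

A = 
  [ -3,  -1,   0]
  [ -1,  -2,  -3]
Row operations:
R2 → R2 - (1/3)·R1

Resulting echelon form:
REF = 
  [  -3,   -1,    0]
  [   0, -5/3,   -3]

Rank = 2 (number of non-zero pivot rows).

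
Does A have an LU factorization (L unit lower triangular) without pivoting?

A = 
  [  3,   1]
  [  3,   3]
Yes.
A[1,1] = 3 ≠ 0, so Gaussian elimination proceeds without a row swap: multiplier ℓ₂₁ = (3)/(3) = 1, and U[2,2] = 3 - (1)(1) = 2.
L = 
  [  1,   0]
  [  1,   1]
U = 
  [  3,   1]
  [  0,   2]
Check row 2 of LU: [(1)(3), (1)(1) + 2] = [3, 3] = row 2 of A ✓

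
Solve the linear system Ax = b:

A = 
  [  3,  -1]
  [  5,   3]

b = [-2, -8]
Row reduce the augmented matrix [A|b]:
R2 → R2 - (5/3)·R1
REF = 
  [    3,    -1,    -2]
  [    0,  14/3, -14/3]

Back-substitution:
x₂ = (-14/3) / (14/3) = -1
x₁ = (-2 - (-1)(-1)) / 3 = -1

x = [-1, -1]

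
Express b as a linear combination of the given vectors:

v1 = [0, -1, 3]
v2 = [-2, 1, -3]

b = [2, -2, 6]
c1 = 1, c2 = -1

b = 1·v1 + -1·v2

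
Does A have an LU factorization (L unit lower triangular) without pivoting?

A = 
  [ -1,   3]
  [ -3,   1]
Yes.
A[1,1] = -1 ≠ 0, so Gaussian elimination proceeds without a row swap: multiplier ℓ₂₁ = (-3)/(-1) = 3, and U[2,2] = 1 - (3)(3) = -8.
L = 
  [  1,   0]
  [  3,   1]
U = 
  [ -1,   3]
  [  0,  -8]
Check row 2 of LU: [(3)(-1), (3)(3) + (-8)] = [-3, 1] = row 2 of A ✓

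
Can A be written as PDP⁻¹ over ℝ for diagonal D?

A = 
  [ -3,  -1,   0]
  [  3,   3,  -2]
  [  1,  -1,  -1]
No

Characteristic polynomial: det(λI - A) = λ³ + λ² - 8λ - 14
By the rational root theorem any rational root is an integer dividing 14; none of those is a root, so p(λ) has no rational roots and hence (being an irreducible cubic) no repeated roots.
Discriminant of the cubic: Δ = -1108
Δ < 0 ⇒ one real eigenvalue and a complex-conjugate pair: λ ≈ 3.078, -2.039 + 0.6264i, -2.039 - 0.6264i
Has complex eigenvalues (not diagonalizable over ℝ).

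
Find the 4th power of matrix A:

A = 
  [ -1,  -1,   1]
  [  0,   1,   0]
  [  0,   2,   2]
A² = A·A:
A²[1,1] = (-1)(-1) + (-1)(0) + (1)(0) = 1
A²[1,2] = (-1)(-1) + (-1)(1) + (1)(2) = 2
A²[1,3] = (-1)(1) + (-1)(0) + (1)(2) = 1
A²[2,1] = (0)(-1) + (1)(0) + (0)(0) = 0
A²[2,2] = (0)(-1) + (1)(1) + (0)(2) = 1
A²[2,3] = (0)(1) + (1)(0) + (0)(2) = 0
A²[3,1] = (0)(-1) + (2)(0) + (2)(0) = 0
A²[3,2] = (0)(-1) + (2)(1) + (2)(2) = 6
A²[3,3] = (0)(1) + (2)(0) + (2)(2) = 4
A² = 
  [  1,   2,   1]
  [  0,   1,   0]
  [  0,   6,   4]

A^3 = A^2·A:
A^3[1,1] = (1)(-1) + (2)(0) + (1)(0) = -1
A^3[1,2] = (1)(-1) + (2)(1) + (1)(2) = 3
A^3[1,3] = (1)(1) + (2)(0) + (1)(2) = 3
A^3[2,1] = (0)(-1) + (1)(0) + (0)(0) = 0
A^3[2,2] = (0)(-1) + (1)(1) + (0)(2) = 1
A^3[2,3] = (0)(1) + (1)(0) + (0)(2) = 0
A^3[3,1] = (0)(-1) + (6)(0) + (4)(0) = 0
A^3[3,2] = (0)(-1) + (6)(1) + (4)(2) = 14
A^3[3,3] = (0)(1) + (6)(0) + (4)(2) = 8
A^3 = 
  [ -1,   3,   3]
  [  0,   1,   0]
  [  0,  14,   8]

A^4 = A^3·A:
A^4[1,1] = (-1)(-1) + (3)(0) + (3)(0) = 1
A^4[1,2] = (-1)(-1) + (3)(1) + (3)(2) = 10
A^4[1,3] = (-1)(1) + (3)(0) + (3)(2) = 5
A^4[2,1] = (0)(-1) + (1)(0) + (0)(0) = 0
A^4[2,2] = (0)(-1) + (1)(1) + (0)(2) = 1
A^4[2,3] = (0)(1) + (1)(0) + (0)(2) = 0
A^4[3,1] = (0)(-1) + (14)(0) + (8)(0) = 0
A^4[3,2] = (0)(-1) + (14)(1) + (8)(2) = 30
A^4[3,3] = (0)(1) + (14)(0) + (8)(2) = 16
A^4 = 
  [  1,  10,   5]
  [  0,   1,   0]
  [  0,  30,  16]

Therefore
A^4 = 
  [  1,  10,   5]
  [  0,   1,   0]
  [  0,  30,  16]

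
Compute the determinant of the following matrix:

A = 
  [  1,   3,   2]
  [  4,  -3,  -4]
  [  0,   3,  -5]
111

Cofactor expansion along row 1:
det(A) = (1)·((-3)(-5) - (-4)(3)) - (3)·((4)(-5) - (-4)(0)) + (2)·((4)(3) - (-3)(0))
  = (1)(27) - (3)(-20) + (2)(12)
  = 111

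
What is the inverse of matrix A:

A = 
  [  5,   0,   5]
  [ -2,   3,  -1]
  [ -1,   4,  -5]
det(A) = (5)·((3)(-5) - (-1)(4)) - (0)·((-2)(-5) - (-1)(-1)) + (5)·((-2)(4) - (3)(-1))
  = (5)(-11) - (0)(9) + (5)(-5)
  = -80
det(A) = -80 ≠ 0, so A is invertible.

Cofactors Cᵢⱼ = (-1)ⁱ⁺ʲ·Mᵢⱼ:
C = 
  [-11,  -9,  -5]
  [ 20, -20, -20]
  [-15,  -5,  15]

adj(A) = Cᵀ:
adj(A) = 
  [-11,  20, -15]
  [ -9, -20,  -5]
  [ -5, -20,  15]

A⁻¹ = (-1/80) · adj(A):
A⁻¹ = 
  [11/80,  -1/4,  3/16]
  [ 9/80,   1/4,  1/16]
  [ 1/16,   1/4, -3/16]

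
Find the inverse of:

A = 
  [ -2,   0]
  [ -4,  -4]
det(A) = (-2)(-4) - (0)(-4) = 8
For a 2×2 matrix, A⁻¹ = (1/det(A)) · [[d, -b], [-c, a]]
    = (1/8) · [[-4, 0], [4, -2]]

A⁻¹ = 
  [-1/2,    0]
  [ 1/2, -1/4]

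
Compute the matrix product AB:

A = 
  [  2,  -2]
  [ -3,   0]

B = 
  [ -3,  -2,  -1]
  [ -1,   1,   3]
A is 2×2 and B is 2×3, so AB is 2×3. Each entry is (row of A)·(column of B):
AB[1,1] = (2)(-3) + (-2)(-1) = -4
AB[1,2] = (2)(-2) + (-2)(1) = -6
AB[1,3] = (2)(-1) + (-2)(3) = -8
AB[2,1] = (-3)(-3) + (0)(-1) = 9
AB[2,2] = (-3)(-2) + (0)(1) = 6
AB[2,3] = (-3)(-1) + (0)(3) = 3

AB = 
  [ -4,  -6,  -8]
  [  9,   6,   3]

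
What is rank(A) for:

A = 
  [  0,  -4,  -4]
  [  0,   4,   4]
rank(A) = 1

Row reduce:
R2 → R2 + (1)·R1
REF = 
  [  0,  -4,  -4]
  [  0,   0,   0]
Pivot columns: 2 → 1 pivot.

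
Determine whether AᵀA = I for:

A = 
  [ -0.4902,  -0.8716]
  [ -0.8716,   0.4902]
Yes

AᵀA = 
  [  1,   0]
  [  0,   1]
≈ I (equal to I up to the 4-dp rounding of the entries)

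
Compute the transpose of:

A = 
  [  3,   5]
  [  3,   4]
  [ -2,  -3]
Aᵀ = 
  [  3,   3,  -2]
  [  5,   4,  -3]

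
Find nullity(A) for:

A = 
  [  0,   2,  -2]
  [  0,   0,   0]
nullity(A) = 2

Row reduce:
(no row operations needed)
REF = 
  [  0,   2,  -2]
  [  0,   0,   0]
Pivot columns: 2 → 1 pivot.
rank(A) = 1, so nullity(A) = 3 - 1 = 2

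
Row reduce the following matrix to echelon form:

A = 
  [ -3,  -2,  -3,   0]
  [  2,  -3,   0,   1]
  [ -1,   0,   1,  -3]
Row operations:
R2 → R2 + (2/3)·R1
R3 → R3 - (1/3)·R1
R3 → R3 + (2/13)·R2

Resulting echelon form:
REF = 
  [    -3,     -2,     -3,      0]
  [     0,  -13/3,     -2,      1]
  [     0,      0,  22/13, -37/13]

Rank = 3 (number of non-zero pivot rows).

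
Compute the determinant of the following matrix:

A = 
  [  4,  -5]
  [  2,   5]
For a 2×2 matrix, det = ad - bc = (4)(5) - (-5)(2) = 30

det(A) = 30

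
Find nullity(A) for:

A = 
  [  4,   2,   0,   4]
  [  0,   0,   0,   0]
nullity(A) = 3

Row reduce:
(no row operations needed)
REF = 
  [  4,   2,   0,   4]
  [  0,   0,   0,   0]
Pivot columns: 1 → 1 pivot.
rank(A) = 1, so nullity(A) = 4 - 1 = 3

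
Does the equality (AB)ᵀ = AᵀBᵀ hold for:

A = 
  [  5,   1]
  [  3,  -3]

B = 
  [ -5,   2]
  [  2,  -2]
No

(AB)ᵀ = 
  [-23, -21]
  [  8,  12]

AᵀBᵀ = 
  [-19,   4]
  [-11,   8]

The two matrices differ, so (AB)ᵀ ≠ AᵀBᵀ in general. The correct identity is (AB)ᵀ = BᵀAᵀ.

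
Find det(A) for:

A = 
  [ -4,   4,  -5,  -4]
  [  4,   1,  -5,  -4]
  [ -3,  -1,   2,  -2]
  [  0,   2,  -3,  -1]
-9

Cofactor expansion along row 1: det(A) = a₁₁M₁₁ - a₁₂M₁₂ + a₁₃M₁₃ - a₁₄M₁₄

M₁₁ = det[[1, -5, -4]; [-1, 2, -2]; [2, -3, -1]]
  = (1)·((2)(-1) - (-2)(-3)) - (-5)·((-1)(-1) - (-2)(2)) + (-4)·((-1)(-3) - (2)(2))
  = (1)(-8) - (-5)(5) + (-4)(-1)
  = 21
M₁₂ = det[[4, -5, -4]; [-3, 2, -2]; [0, -3, -1]]
  = (4)·((2)(-1) - (-2)(-3)) - (-5)·((-3)(-1) - (-2)(0)) + (-4)·((-3)(-3) - (2)(0))
  = (4)(-8) - (-5)(3) + (-4)(9)
  = -53
M₁₃ = det[[4, 1, -4]; [-3, -1, -2]; [0, 2, -1]]
  = (4)·((-1)(-1) - (-2)(2)) - (1)·((-3)(-1) - (-2)(0)) + (-4)·((-3)(2) - (-1)(0))
  = (4)(5) - (1)(3) + (-4)(-6)
  = 41
M₁₄ = det[[4, 1, -5]; [-3, -1, 2]; [0, 2, -3]]
  = (4)·((-1)(-3) - (2)(2)) - (1)·((-3)(-3) - (2)(0)) + (-5)·((-3)(2) - (-1)(0))
  = (4)(-1) - (1)(9) + (-5)(-6)
  = 17

det(A) = (-4)(21) - (4)(-53) + (-5)(41) - (-4)(17) = -9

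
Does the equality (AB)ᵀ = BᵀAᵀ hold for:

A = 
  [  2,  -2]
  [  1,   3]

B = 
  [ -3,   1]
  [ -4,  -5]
Yes

(AB)ᵀ = 
  [  2, -15]
  [ 12, -14]

BᵀAᵀ = 
  [  2, -15]
  [ 12, -14]

Both sides are equal — this is the standard identity (AB)ᵀ = BᵀAᵀ, which holds for all A, B.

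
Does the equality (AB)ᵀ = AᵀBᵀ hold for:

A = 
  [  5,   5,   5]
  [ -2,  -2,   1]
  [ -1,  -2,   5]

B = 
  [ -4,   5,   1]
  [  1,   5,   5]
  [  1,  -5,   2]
No

(AB)ᵀ = 
  [-10,   7,   7]
  [ 25, -25, -40]
  [ 40, -10,  -1]

AᵀBᵀ = 
  [-31, -10,  13]
  [-32, -15,  11]
  [-10,  35,  10]

The two matrices differ, so (AB)ᵀ ≠ AᵀBᵀ in general. The correct identity is (AB)ᵀ = BᵀAᵀ.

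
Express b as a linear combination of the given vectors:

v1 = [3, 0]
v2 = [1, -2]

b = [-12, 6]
c1 = -3, c2 = -3

b = -3·v1 + -3·v2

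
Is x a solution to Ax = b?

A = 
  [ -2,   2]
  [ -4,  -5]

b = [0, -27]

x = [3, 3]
Yes

Ax = [0, -27] = b ✓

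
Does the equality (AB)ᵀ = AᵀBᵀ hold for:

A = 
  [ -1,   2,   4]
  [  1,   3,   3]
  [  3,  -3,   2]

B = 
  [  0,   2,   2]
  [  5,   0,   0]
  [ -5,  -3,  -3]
No

(AB)ᵀ = 
  [-10,   0, -25]
  [-14,  -7,   0]
  [-14,  -7,   0]

AᵀBᵀ = 
  [  8,  -5,  -7]
  [  0,  10, -10]
  [ 10,  20, -35]

The two matrices differ, so (AB)ᵀ ≠ AᵀBᵀ in general. The correct identity is (AB)ᵀ = BᵀAᵀ.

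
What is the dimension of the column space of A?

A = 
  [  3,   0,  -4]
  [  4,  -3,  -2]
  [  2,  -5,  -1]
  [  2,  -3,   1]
dim(Col(A)) = 3

Row reduce:
R2 → R2 - (4/3)·R1
R3 → R3 - (2/3)·R1
R4 → R4 - (2/3)·R1
R3 → R3 - (5/3)·R2
R4 → R4 - (1)·R2
R4 → R4 + (3/35)·R3
REF = 
  [    3,     0,    -4]
  [    0,    -3,  10/3]
  [    0,     0, -35/9]
  [    0,     0,     0]
Pivot columns: 1, 2, 3 → 3 pivots.
dim(Col(A)) = number of pivot columns = 3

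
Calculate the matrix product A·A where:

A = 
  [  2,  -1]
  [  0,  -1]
A² = A·A:
A²[1,1] = (2)(2) + (-1)(0) = 4
A²[1,2] = (2)(-1) + (-1)(-1) = -1
A²[2,1] = (0)(2) + (-1)(0) = 0
A²[2,2] = (0)(-1) + (-1)(-1) = 1
A² = 
  [  4,  -1]
  [  0,   1]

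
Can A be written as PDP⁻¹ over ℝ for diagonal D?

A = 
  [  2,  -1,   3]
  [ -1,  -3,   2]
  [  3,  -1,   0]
No

Characteristic polynomial: det(λI - A) = λ³ + λ² - 14λ - 28
By the rational root theorem any rational root is an integer dividing 28; none of those is a root, so p(λ) has no rational roots and hence (being an irreducible cubic) no repeated roots.
Discriminant of the cubic: Δ = -2828
Δ < 0 ⇒ one real eigenvalue and a complex-conjugate pair: λ ≈ 4.093, -2.546 + 0.5984i, -2.546 - 0.5984i
Has complex eigenvalues (not diagonalizable over ℝ).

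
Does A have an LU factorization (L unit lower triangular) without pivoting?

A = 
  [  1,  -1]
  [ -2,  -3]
Yes.
A[1,1] = 1 ≠ 0, so Gaussian elimination proceeds without a row swap: multiplier ℓ₂₁ = (-2)/(1) = -2, and U[2,2] = -3 - (-2)(-1) = -5.
L = 
  [  1,   0]
  [ -2,   1]
U = 
  [  1,  -1]
  [  0,  -5]
Check row 2 of LU: [(-2)(1), (-2)(-1) + (-5)] = [-2, -3] = row 2 of A ✓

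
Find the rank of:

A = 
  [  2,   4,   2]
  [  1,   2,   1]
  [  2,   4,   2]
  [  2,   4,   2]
rank(A) = 1

Row reduce:
R2 → R2 - (1/2)·R1
R3 → R3 - (1)·R1
R4 → R4 - (1)·R1
REF = 
  [  2,   4,   2]
  [  0,   0,   0]
  [  0,   0,   0]
  [  0,   0,   0]
Pivot columns: 1 → 1 pivot.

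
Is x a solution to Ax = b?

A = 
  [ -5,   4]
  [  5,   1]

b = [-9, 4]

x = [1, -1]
Yes

Ax = [-9, 4] = b ✓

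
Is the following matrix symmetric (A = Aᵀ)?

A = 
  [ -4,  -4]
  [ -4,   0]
Yes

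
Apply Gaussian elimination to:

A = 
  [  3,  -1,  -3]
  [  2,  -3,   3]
Row operations:
R2 → R2 - (2/3)·R1

Resulting echelon form:
REF = 
  [   3,   -1,   -3]
  [   0, -7/3,    5]

Rank = 2 (number of non-zero pivot rows).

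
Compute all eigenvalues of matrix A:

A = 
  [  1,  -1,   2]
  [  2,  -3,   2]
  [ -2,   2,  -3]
Characteristic polynomial: det(λI - A) = λ³ + 5λ² + 5λ + 1
Testing integer divisors of the constant term: p(-1) = 0, so (λ + 1) is a factor:
p(λ) = (λ + 1)(λ² + 4λ + 1)
λ² + 4λ + 1 = 0  ⇒  λ = (-4 ± √((4)² - 4·(1)))/2 = (-4 ± √(12))/2
  = -2 + √3,  -2 - √3

λ = -1, -2 + √3, -2 - √3  (≈ -1, -0.2679, -3.732)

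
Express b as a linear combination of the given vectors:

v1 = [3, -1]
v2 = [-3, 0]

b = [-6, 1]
c1 = -1, c2 = 1

b = -1·v1 + 1·v2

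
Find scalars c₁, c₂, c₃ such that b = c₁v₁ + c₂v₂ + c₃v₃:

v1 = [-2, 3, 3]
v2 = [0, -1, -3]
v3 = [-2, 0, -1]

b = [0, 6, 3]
c1 = 3, c2 = 3, c3 = -3

b = 3·v1 + 3·v2 + -3·v3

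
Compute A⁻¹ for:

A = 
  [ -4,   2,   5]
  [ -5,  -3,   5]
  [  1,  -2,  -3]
det(A) = (-4)·((-3)(-3) - (5)(-2)) - (2)·((-5)(-3) - (5)(1)) + (5)·((-5)(-2) - (-3)(1))
  = (-4)(19) - (2)(10) + (5)(13)
  = -31
det(A) = -31 ≠ 0, so A is invertible.

Cofactors Cᵢⱼ = (-1)ⁱ⁺ʲ·Mᵢⱼ:
C = 
  [ 19, -10,  13]
  [ -4,   7,  -6]
  [ 25,  -5,  22]

adj(A) = Cᵀ:
adj(A) = 
  [ 19,  -4,  25]
  [-10,   7,  -5]
  [ 13,  -6,  22]

A⁻¹ = (-1/31) · adj(A):
A⁻¹ = 
  [-19/31,   4/31, -25/31]
  [ 10/31,  -7/31,   5/31]
  [-13/31,   6/31, -22/31]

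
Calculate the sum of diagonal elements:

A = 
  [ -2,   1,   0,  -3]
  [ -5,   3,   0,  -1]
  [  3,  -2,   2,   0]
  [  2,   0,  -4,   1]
4

tr(A) = -2 + 3 + 2 + 1 = 4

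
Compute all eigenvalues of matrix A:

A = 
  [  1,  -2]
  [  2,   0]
λ = (1 + i√15)/2, (1 - i√15)/2  (≈ 0.5 + 1.936i, 0.5 - 1.936i)

tr(A) = 1, det(A) = 4
Characteristic polynomial: λ² - tr(A)λ + det(A) = λ² - λ + 4
λ² - λ + 4 = 0  ⇒  λ = (1 ± √((-1)² - 4·(4)))/2 = (1 ± √(-15))/2
  = (1 + i√15)/2,  (1 - i√15)/2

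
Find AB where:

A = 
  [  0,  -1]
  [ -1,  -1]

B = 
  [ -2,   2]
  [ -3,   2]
AB = 
  [  3,  -2]
  [  5,  -4]

A is 2×2 and B is 2×2, so AB is 2×2. Each entry is (row of A)·(column of B):
AB[1,1] = (0)(-2) + (-1)(-3) = 3
AB[1,2] = (0)(2) + (-1)(2) = -2
AB[2,1] = (-1)(-2) + (-1)(-3) = 5
AB[2,2] = (-1)(2) + (-1)(2) = -4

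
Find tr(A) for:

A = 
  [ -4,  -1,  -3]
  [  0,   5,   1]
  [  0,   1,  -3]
-2

tr(A) = -4 + 5 + -3 = -2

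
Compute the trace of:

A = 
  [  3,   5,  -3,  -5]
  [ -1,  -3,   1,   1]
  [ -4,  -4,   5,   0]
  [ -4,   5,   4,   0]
5

tr(A) = 3 + -3 + 5 + 0 = 5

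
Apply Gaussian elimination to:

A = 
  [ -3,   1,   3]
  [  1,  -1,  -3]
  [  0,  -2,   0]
Row operations:
R2 → R2 + (1/3)·R1
R3 → R3 - (3)·R2

Resulting echelon form:
REF = 
  [  -3,    1,    3]
  [   0, -2/3,   -2]
  [   0,    0,    6]

Rank = 3 (number of non-zero pivot rows).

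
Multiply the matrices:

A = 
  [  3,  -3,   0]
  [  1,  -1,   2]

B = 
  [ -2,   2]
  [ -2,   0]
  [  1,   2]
AB = 
  [  0,   6]
  [  2,   6]

A is 2×3 and B is 3×2, so AB is 2×2. Each entry is (row of A)·(column of B):
AB[1,1] = (3)(-2) + (-3)(-2) + (0)(1) = 0
AB[1,2] = (3)(2) + (-3)(0) + (0)(2) = 6
AB[2,1] = (1)(-2) + (-1)(-2) + (2)(1) = 2
AB[2,2] = (1)(2) + (-1)(0) + (2)(2) = 6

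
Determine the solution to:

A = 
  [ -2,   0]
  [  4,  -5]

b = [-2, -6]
x = [1, 2]

Row reduce the augmented matrix [A|b]:
R2 → R2 + (2)·R1
REF = 
  [ -2,   0,  -2]
  [  0,  -5, -10]

Back-substitution:
x₂ = (-10) / (-5) = 2
x₁ = (-2 - (0)(2)) / (-2) = 1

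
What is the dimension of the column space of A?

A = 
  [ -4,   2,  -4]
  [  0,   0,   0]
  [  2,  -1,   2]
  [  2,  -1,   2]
dim(Col(A)) = 1

Row reduce:
R3 → R3 + (1/2)·R1
R4 → R4 + (1/2)·R1
REF = 
  [ -4,   2,  -4]
  [  0,   0,   0]
  [  0,   0,   0]
  [  0,   0,   0]
Pivot columns: 1 → 1 pivot.
dim(Col(A)) = number of pivot columns = 1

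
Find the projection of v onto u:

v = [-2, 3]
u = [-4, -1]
v·u = (-2)(-4) + (3)(-1) = 5
u·u = (-4)² + (-1)² = 17
proj_u(v) = (v·u / u·u) × u = (5/17) × u

proj_u(v) = [-20/17, -5/17]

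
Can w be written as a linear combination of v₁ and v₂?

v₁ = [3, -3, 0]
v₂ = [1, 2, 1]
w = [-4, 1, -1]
Yes

Form the augmented matrix and row-reduce:
[v₁|v₂|w] = 
  [  3,   1,  -4]
  [ -3,   2,   1]
  [  0,   1,  -1]
R2 → R2 + (1)·R1
R3 → R3 - (1/3)·R2
REF = 
  [  3,   1,  -4]
  [  0,   3,  -3]
  [  0,   0,   0]

No row of the form [0 0 | nonzero], so the system is consistent. Back-substitution gives c₁ = -1, c₂ = -1: w = (-1)·v₁ + (-1)·v₂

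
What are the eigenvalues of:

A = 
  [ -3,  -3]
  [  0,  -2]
tr(A) = -5, det(A) = 6
Characteristic polynomial: λ² - tr(A)λ + det(A) = λ² + 5λ + 6
λ² + 5λ + 6 = (λ + 3)(λ + 2)

λ = -2, -3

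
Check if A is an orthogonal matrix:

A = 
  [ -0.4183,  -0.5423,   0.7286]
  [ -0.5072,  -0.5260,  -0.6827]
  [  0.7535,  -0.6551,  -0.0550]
Yes

AᵀA = 
  [  1,   0,   0]
  [  0,   0.9999,   0]
  [  0,   0,   1]
≈ I (equal to I up to the 4-dp rounding of the entries)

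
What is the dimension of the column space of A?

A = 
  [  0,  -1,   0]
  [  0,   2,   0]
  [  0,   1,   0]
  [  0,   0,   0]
dim(Col(A)) = 1

Row reduce:
R2 → R2 + (2)·R1
R3 → R3 + (1)·R1
REF = 
  [  0,  -1,   0]
  [  0,   0,   0]
  [  0,   0,   0]
  [  0,   0,   0]
Pivot columns: 2 → 1 pivot.
dim(Col(A)) = number of pivot columns = 1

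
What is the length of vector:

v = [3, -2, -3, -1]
4.796

||v||₂ = √((3)² + (-2)² + (-3)² + (-1)²) = √23 = 4.796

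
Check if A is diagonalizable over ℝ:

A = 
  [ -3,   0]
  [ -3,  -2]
Yes

tr(A) = -5, det(A) = 6
Characteristic polynomial: λ² - tr(A)λ + det(A) = λ² + 5λ + 6
λ² + 5λ + 6 = (λ + 3)(λ + 2)
Eigenvalues: -2, -3
λ=-3: alg. mult. = 1, geom. mult. = 2 - rank(A - (-3)I) = 2 - 1 = 1
λ=-2: alg. mult. = 1, geom. mult. = 2 - rank(A - (-2)I) = 2 - 1 = 1
Sum of geometric multiplicities equals n, so A has n independent eigenvectors.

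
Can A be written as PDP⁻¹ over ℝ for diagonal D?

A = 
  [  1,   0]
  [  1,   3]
Yes

tr(A) = 4, det(A) = 3
Characteristic polynomial: λ² - tr(A)λ + det(A) = λ² - 4λ + 3
λ² - 4λ + 3 = (λ - 1)(λ - 3)
Eigenvalues: 3, 1
λ=1: alg. mult. = 1, geom. mult. = 2 - rank(A - (1)I) = 2 - 1 = 1
λ=3: alg. mult. = 1, geom. mult. = 2 - rank(A - (3)I) = 2 - 1 = 1
Sum of geometric multiplicities equals n, so A has n independent eigenvectors.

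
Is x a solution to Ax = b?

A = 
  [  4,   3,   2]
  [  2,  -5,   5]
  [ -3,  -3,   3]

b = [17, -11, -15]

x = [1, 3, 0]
No

Ax = [13, -13, -12] ≠ b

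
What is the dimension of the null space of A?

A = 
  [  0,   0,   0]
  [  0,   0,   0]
nullity(A) = 3

Row reduce:
(no row operations needed)
REF = 
  [  0,   0,   0]
  [  0,   0,   0]
Pivot columns: none → 0 pivots.
rank(A) = 0, so nullity(A) = 3 - 0 = 3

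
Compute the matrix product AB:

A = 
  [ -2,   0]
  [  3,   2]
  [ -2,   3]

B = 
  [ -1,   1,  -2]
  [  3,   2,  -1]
A is 3×2 and B is 2×3, so AB is 3×3. Each entry is (row of A)·(column of B):
AB[1,1] = (-2)(-1) + (0)(3) = 2
AB[1,2] = (-2)(1) + (0)(2) = -2
AB[1,3] = (-2)(-2) + (0)(-1) = 4
AB[2,1] = (3)(-1) + (2)(3) = 3
AB[2,2] = (3)(1) + (2)(2) = 7
AB[2,3] = (3)(-2) + (2)(-1) = -8
AB[3,1] = (-2)(-1) + (3)(3) = 11
AB[3,2] = (-2)(1) + (3)(2) = 4
AB[3,3] = (-2)(-2) + (3)(-1) = 1

AB = 
  [  2,  -2,   4]
  [  3,   7,  -8]
  [ 11,   4,   1]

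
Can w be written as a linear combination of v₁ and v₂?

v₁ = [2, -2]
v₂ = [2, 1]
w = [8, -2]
Yes

Form the augmented matrix and row-reduce:
[v₁|v₂|w] = 
  [  2,   2,   8]
  [ -2,   1,  -2]
R2 → R2 + (1)·R1
REF = 
  [  2,   2,   8]
  [  0,   3,   6]

No row of the form [0 0 | nonzero], so the system is consistent. Back-substitution gives c₁ = 2, c₂ = 2: w = (2)·v₁ + (2)·v₂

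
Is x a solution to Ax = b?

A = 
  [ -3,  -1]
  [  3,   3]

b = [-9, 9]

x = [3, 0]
Yes

Ax = [-9, 9] = b ✓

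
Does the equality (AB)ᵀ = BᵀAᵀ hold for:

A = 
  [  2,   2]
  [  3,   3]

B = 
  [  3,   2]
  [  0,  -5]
Yes

(AB)ᵀ = 
  [  6,   9]
  [ -6,  -9]

BᵀAᵀ = 
  [  6,   9]
  [ -6,  -9]

Both sides are equal — this is the standard identity (AB)ᵀ = BᵀAᵀ, which holds for all A, B.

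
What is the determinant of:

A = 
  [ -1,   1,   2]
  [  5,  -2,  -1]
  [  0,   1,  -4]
Cofactor expansion along row 1:
det(A) = (-1)·((-2)(-4) - (-1)(1)) - (1)·((5)(-4) - (-1)(0)) + (2)·((5)(1) - (-2)(0))
  = (-1)(9) - (1)(-20) + (2)(5)
  = 21

det(A) = 21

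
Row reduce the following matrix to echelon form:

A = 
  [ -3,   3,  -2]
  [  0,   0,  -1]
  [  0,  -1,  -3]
Row operations:
Swap R2 ↔ R3

Resulting echelon form:
REF = 
  [ -3,   3,  -2]
  [  0,  -1,  -3]
  [  0,   0,  -1]

Rank = 3 (number of non-zero pivot rows).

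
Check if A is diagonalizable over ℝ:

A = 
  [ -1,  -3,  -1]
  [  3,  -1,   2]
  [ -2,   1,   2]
No

Characteristic polynomial: det(λI - A) = λ³ + 2λ - 33
Testing integer divisors of the constant term: p(3) = 0, so (λ - 3) is a factor:
p(λ) = (λ - 3)(λ² + 3λ + 11)
λ² + 3λ + 11 = 0  ⇒  λ = (-3 ± √((3)² - 4·(11)))/2 = (-3 ± √(-35))/2
  = (-3 + i√35)/2,  (-3 - i√35)/2
Eigenvalues: 3, (-3 + i√35)/2, (-3 - i√35)/2  (≈ 3, -1.5 + 2.958i, -1.5 - 2.958i)
Has complex eigenvalues (not diagonalizable over ℝ).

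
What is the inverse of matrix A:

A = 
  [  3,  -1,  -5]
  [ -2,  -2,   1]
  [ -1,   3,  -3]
det(A) = (3)·((-2)(-3) - (1)(3)) - (-1)·((-2)(-3) - (1)(-1)) + (-5)·((-2)(3) - (-2)(-1))
  = (3)(3) - (-1)(7) + (-5)(-8)
  = 56
det(A) = 56 ≠ 0, so A is invertible.

Cofactors Cᵢⱼ = (-1)ⁱ⁺ʲ·Mᵢⱼ:
C = 
  [  3,  -7,  -8]
  [-18, -14,  -8]
  [-11,   7,  -8]

adj(A) = Cᵀ:
adj(A) = 
  [  3, -18, -11]
  [ -7, -14,   7]
  [ -8,  -8,  -8]

A⁻¹ = (1/56) · adj(A):
A⁻¹ = 
  [  3/56,  -9/28, -11/56]
  [  -1/8,   -1/4,    1/8]
  [  -1/7,   -1/7,   -1/7]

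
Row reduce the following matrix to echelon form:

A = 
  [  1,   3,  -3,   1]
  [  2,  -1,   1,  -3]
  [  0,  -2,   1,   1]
Row operations:
R2 → R2 - (2)·R1
R3 → R3 - (2/7)·R2

Resulting echelon form:
REF = 
  [   1,    3,   -3,    1]
  [   0,   -7,    7,   -5]
  [   0,    0,   -1, 17/7]

Rank = 3 (number of non-zero pivot rows).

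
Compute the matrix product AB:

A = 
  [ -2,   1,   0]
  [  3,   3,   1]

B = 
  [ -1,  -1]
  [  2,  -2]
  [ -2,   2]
AB = 
  [  4,   0]
  [  1,  -7]

A is 2×3 and B is 3×2, so AB is 2×2. Each entry is (row of A)·(column of B):
AB[1,1] = (-2)(-1) + (1)(2) + (0)(-2) = 4
AB[1,2] = (-2)(-1) + (1)(-2) + (0)(2) = 0
AB[2,1] = (3)(-1) + (3)(2) + (1)(-2) = 1
AB[2,2] = (3)(-1) + (3)(-2) + (1)(2) = -7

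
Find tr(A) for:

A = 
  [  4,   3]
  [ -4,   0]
4

tr(A) = 4 + 0 = 4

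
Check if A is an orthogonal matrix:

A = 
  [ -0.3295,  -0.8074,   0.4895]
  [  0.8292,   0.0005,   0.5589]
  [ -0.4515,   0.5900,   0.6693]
Yes

AᵀA = 
  [  1,   0.0001,   0]
  [  0.0001,   1,  -0.0001]
  [  0,  -0.0001,   0.9999]
≈ I (equal to I up to the 4-dp rounding of the entries)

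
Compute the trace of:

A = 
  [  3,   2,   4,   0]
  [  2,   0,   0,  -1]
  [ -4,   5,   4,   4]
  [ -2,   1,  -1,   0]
7

tr(A) = 3 + 0 + 4 + 0 = 7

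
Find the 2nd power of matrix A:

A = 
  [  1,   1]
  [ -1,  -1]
A² = A·A:
A²[1,1] = (1)(1) + (1)(-1) = 0
A²[1,2] = (1)(1) + (1)(-1) = 0
A²[2,1] = (-1)(1) + (-1)(-1) = 0
A²[2,2] = (-1)(1) + (-1)(-1) = 0
A² = 
  [  0,   0]
  [  0,   0]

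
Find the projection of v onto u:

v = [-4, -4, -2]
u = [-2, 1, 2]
v·u = (-4)(-2) + (-4)(1) + (-2)(2) = 0
u·u = (-2)² + (1)² + (2)² = 9
proj_u(v) = (v·u / u·u) × u = (0/9) × u = (0) × u

proj_u(v) = [0, 0, 0]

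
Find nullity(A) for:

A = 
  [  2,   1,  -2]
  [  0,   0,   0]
nullity(A) = 2

Row reduce:
(no row operations needed)
REF = 
  [  2,   1,  -2]
  [  0,   0,   0]
Pivot columns: 1 → 1 pivot.
rank(A) = 1, so nullity(A) = 3 - 1 = 2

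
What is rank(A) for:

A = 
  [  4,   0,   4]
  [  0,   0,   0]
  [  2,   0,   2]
Row reduce:
R3 → R3 - (1/2)·R1
REF = 
  [  4,   0,   4]
  [  0,   0,   0]
  [  0,   0,   0]
Pivot columns: 1 → 1 pivot.

rank(A) = 1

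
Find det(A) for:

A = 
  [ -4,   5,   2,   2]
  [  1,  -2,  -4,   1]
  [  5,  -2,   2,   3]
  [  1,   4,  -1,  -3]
Cofactor expansion along row 1: det(A) = a₁₁M₁₁ - a₁₂M₁₂ + a₁₃M₁₃ - a₁₄M₁₄

M₁₁ = det[[-2, -4, 1]; [-2, 2, 3]; [4, -1, -3]]
  = (-2)·((2)(-3) - (3)(-1)) - (-4)·((-2)(-3) - (3)(4)) + (1)·((-2)(-1) - (2)(4))
  = (-2)(-3) - (-4)(-6) + (1)(-6)
  = -24
M₁₂ = det[[1, -4, 1]; [5, 2, 3]; [1, -1, -3]]
  = (1)·((2)(-3) - (3)(-1)) - (-4)·((5)(-3) - (3)(1)) + (1)·((5)(-1) - (2)(1))
  = (1)(-3) - (-4)(-18) + (1)(-7)
  = -82
M₁₃ = det[[1, -2, 1]; [5, -2, 3]; [1, 4, -3]]
  = (1)·((-2)(-3) - (3)(4)) - (-2)·((5)(-3) - (3)(1)) + (1)·((5)(4) - (-2)(1))
  = (1)(-6) - (-2)(-18) + (1)(22)
  = -20
M₁₄ = det[[1, -2, -4]; [5, -2, 2]; [1, 4, -1]]
  = (1)·((-2)(-1) - (2)(4)) - (-2)·((5)(-1) - (2)(1)) + (-4)·((5)(4) - (-2)(1))
  = (1)(-6) - (-2)(-7) + (-4)(22)
  = -108

det(A) = (-4)(-24) - (5)(-82) + (2)(-20) - (2)(-108) = 682

det(A) = 682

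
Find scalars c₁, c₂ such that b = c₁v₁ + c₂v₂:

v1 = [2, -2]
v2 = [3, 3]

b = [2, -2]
c1 = 1, c2 = 0

b = 1·v1 + 0·v2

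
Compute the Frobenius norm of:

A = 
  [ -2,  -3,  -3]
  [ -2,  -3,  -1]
||A||_F = 6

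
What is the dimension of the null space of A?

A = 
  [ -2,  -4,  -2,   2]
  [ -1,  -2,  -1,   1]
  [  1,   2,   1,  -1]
nullity(A) = 3

Row reduce:
R2 → R2 - (1/2)·R1
R3 → R3 + (1/2)·R1
REF = 
  [ -2,  -4,  -2,   2]
  [  0,   0,   0,   0]
  [  0,   0,   0,   0]
Pivot columns: 1 → 1 pivot.
rank(A) = 1, so nullity(A) = 4 - 1 = 3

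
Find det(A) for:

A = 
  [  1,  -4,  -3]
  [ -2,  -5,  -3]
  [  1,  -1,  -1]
1

Cofactor expansion along row 1:
det(A) = (1)·((-5)(-1) - (-3)(-1)) - (-4)·((-2)(-1) - (-3)(1)) + (-3)·((-2)(-1) - (-5)(1))
  = (1)(2) - (-4)(5) + (-3)(7)
  = 1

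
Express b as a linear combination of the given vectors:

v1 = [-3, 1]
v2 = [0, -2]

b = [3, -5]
c1 = -1, c2 = 2

b = -1·v1 + 2·v2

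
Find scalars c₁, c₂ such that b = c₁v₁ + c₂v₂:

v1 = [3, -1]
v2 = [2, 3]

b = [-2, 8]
c1 = -2, c2 = 2

b = -2·v1 + 2·v2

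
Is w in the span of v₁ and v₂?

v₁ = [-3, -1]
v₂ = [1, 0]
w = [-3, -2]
Yes

Form the augmented matrix and row-reduce:
[v₁|v₂|w] = 
  [ -3,   1,  -3]
  [ -1,   0,  -2]
R2 → R2 - (1/3)·R1
REF = 
  [  -3,    1,   -3]
  [   0, -1/3,   -1]

No row of the form [0 0 | nonzero], so the system is consistent. Back-substitution gives c₁ = 2, c₂ = 3: w = (2)·v₁ + (3)·v₂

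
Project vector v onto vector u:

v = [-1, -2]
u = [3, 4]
v·u = (-1)(3) + (-2)(4) = -11
u·u = (3)² + (4)² = 25
proj_u(v) = (v·u / u·u) × u = (-11/25) × u

proj_u(v) = [-33/25, -44/25]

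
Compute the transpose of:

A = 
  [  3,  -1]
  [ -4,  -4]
Aᵀ = 
  [  3,  -4]
  [ -1,  -4]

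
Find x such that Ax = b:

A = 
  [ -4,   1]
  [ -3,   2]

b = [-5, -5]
x = [1, -1]

Row reduce the augmented matrix [A|b]:
R2 → R2 - (3/4)·R1
REF = 
  [  -4,    1,   -5]
  [   0,  5/4, -5/4]

Back-substitution:
x₂ = (-5/4) / (5/4) = -1
x₁ = (-5 - (1)(-1)) / (-4) = 1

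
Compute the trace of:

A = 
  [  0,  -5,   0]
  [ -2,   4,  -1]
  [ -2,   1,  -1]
3

tr(A) = 0 + 4 + -1 = 3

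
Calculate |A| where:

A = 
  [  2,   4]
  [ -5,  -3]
For a 2×2 matrix, det = ad - bc = (2)(-3) - (4)(-5) = 14

det(A) = 14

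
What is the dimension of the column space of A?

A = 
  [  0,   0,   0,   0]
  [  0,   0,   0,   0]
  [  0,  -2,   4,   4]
dim(Col(A)) = 1

Row reduce:
Swap R1 ↔ R3
REF = 
  [  0,  -2,   4,   4]
  [  0,   0,   0,   0]
  [  0,   0,   0,   0]
Pivot columns: 2 → 1 pivot.
dim(Col(A)) = number of pivot columns = 1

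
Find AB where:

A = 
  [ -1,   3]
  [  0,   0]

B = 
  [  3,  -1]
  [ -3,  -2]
AB = 
  [-12,  -5]
  [  0,   0]

A is 2×2 and B is 2×2, so AB is 2×2. Each entry is (row of A)·(column of B):
AB[1,1] = (-1)(3) + (3)(-3) = -12
AB[1,2] = (-1)(-1) + (3)(-2) = -5
AB[2,1] = (0)(3) + (0)(-3) = 0
AB[2,2] = (0)(-1) + (0)(-2) = 0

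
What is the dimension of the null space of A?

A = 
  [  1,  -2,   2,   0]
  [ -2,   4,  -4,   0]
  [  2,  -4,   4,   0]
nullity(A) = 3

Row reduce:
R2 → R2 + (2)·R1
R3 → R3 - (2)·R1
REF = 
  [  1,  -2,   2,   0]
  [  0,   0,   0,   0]
  [  0,   0,   0,   0]
Pivot columns: 1 → 1 pivot.
rank(A) = 1, so nullity(A) = 4 - 1 = 3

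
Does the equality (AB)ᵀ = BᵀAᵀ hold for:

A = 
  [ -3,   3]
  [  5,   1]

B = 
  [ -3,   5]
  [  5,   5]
Yes

(AB)ᵀ = 
  [ 24, -10]
  [  0,  30]

BᵀAᵀ = 
  [ 24, -10]
  [  0,  30]

Both sides are equal — this is the standard identity (AB)ᵀ = BᵀAᵀ, which holds for all A, B.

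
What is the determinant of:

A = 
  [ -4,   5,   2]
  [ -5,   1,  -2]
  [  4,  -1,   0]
-30

Cofactor expansion along row 1:
det(A) = (-4)·((1)(0) - (-2)(-1)) - (5)·((-5)(0) - (-2)(4)) + (2)·((-5)(-1) - (1)(4))
  = (-4)(-2) - (5)(8) + (2)(1)
  = -30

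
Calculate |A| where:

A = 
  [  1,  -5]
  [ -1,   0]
For a 2×2 matrix, det = ad - bc = (1)(0) - (-5)(-1) = -5

det(A) = -5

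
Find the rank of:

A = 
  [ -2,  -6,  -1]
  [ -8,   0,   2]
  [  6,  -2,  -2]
Row reduce:
R2 → R2 - (4)·R1
R3 → R3 + (3)·R1
R3 → R3 + (5/6)·R2
REF = 
  [ -2,  -6,  -1]
  [  0,  24,   6]
  [  0,   0,   0]
Pivot columns: 1, 2 → 2 pivots.

rank(A) = 2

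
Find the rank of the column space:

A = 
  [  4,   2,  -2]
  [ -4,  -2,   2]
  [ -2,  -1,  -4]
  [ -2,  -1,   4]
dim(Col(A)) = 2

Row reduce:
R2 → R2 + (1)·R1
R3 → R3 + (1/2)·R1
R4 → R4 + (1/2)·R1
Swap R2 ↔ R3
R4 → R4 + (3/5)·R2
REF = 
  [  4,   2,  -2]
  [  0,   0,  -5]
  [  0,   0,   0]
  [  0,   0,   0]
Pivot columns: 1, 3 → 2 pivots.
dim(Col(A)) = number of pivot columns = 2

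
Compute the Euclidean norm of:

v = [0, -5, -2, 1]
5.477

||v||₂ = √((0)² + (-5)² + (-2)² + (1)²) = √30 = 5.477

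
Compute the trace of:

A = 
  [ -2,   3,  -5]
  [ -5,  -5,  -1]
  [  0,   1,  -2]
-9

tr(A) = -2 + -5 + -2 = -9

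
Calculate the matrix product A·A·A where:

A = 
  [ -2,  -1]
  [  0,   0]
A² = A·A:
A²[1,1] = (-2)(-2) + (-1)(0) = 4
A²[1,2] = (-2)(-1) + (-1)(0) = 2
A²[2,1] = (0)(-2) + (0)(0) = 0
A²[2,2] = (0)(-1) + (0)(0) = 0
A² = 
  [  4,   2]
  [  0,   0]

A^3 = A^2·A:
A^3[1,1] = (4)(-2) + (2)(0) = -8
A^3[1,2] = (4)(-1) + (2)(0) = -4
A^3[2,1] = (0)(-2) + (0)(0) = 0
A^3[2,2] = (0)(-1) + (0)(0) = 0
A^3 = 
  [ -8,  -4]
  [  0,   0]

Therefore
A^3 = 
  [ -8,  -4]
  [  0,   0]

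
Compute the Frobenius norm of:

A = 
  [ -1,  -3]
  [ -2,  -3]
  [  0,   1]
||A||_F = 4.899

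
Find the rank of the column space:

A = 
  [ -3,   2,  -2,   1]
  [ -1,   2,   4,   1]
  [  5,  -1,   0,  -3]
Row reduce:
R2 → R2 - (1/3)·R1
R3 → R3 + (5/3)·R1
R3 → R3 - (7/4)·R2
REF = 
  [   -3,     2,    -2,     1]
  [    0,   4/3,  14/3,   2/3]
  [    0,     0, -23/2,  -5/2]
Pivot columns: 1, 2, 3 → 3 pivots.
dim(Col(A)) = number of pivot columns = 3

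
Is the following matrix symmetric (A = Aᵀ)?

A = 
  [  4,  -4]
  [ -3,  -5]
No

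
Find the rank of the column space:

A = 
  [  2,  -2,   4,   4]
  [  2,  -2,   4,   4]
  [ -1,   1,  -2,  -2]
dim(Col(A)) = 1

Row reduce:
R2 → R2 - (1)·R1
R3 → R3 + (1/2)·R1
REF = 
  [  2,  -2,   4,   4]
  [  0,   0,   0,   0]
  [  0,   0,   0,   0]
Pivot columns: 1 → 1 pivot.
dim(Col(A)) = number of pivot columns = 1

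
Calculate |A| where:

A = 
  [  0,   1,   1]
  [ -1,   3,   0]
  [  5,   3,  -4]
-22

Cofactor expansion along row 1:
det(A) = (0)·((3)(-4) - (0)(3)) - (1)·((-1)(-4) - (0)(5)) + (1)·((-1)(3) - (3)(5))
  = (0)(-12) - (1)(4) + (1)(-18)
  = -22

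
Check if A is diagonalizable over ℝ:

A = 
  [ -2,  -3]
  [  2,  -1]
No

tr(A) = -3, det(A) = 8
Characteristic polynomial: λ² - tr(A)λ + det(A) = λ² + 3λ + 8
λ² + 3λ + 8 = 0  ⇒  λ = (-3 ± √((3)² - 4·(8)))/2 = (-3 ± √(-23))/2
  = (-3 + i√23)/2,  (-3 - i√23)/2
Eigenvalues: (-3 + i√23)/2, (-3 - i√23)/2  (≈ -1.5 + 2.398i, -1.5 - 2.398i)
Has complex eigenvalues (not diagonalizable over ℝ).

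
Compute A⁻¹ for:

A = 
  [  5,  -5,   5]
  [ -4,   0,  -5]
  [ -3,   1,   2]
det(A) = (5)·((0)(2) - (-5)(1)) - (-5)·((-4)(2) - (-5)(-3)) + (5)·((-4)(1) - (0)(-3))
  = (5)(5) - (-5)(-23) + (5)(-4)
  = -110
det(A) = -110 ≠ 0, so A is invertible.

Cofactors Cᵢⱼ = (-1)ⁱ⁺ʲ·Mᵢⱼ:
C = 
  [  5,  23,  -4]
  [ 15,  25,  10]
  [ 25,   5, -20]

adj(A) = Cᵀ:
adj(A) = 
  [  5,  15,  25]
  [ 23,  25,   5]
  [ -4,  10, -20]

A⁻¹ = (-1/110) · adj(A):
A⁻¹ = 
  [  -1/22,   -3/22,   -5/22]
  [-23/110,   -5/22,   -1/22]
  [   2/55,   -1/11,    2/11]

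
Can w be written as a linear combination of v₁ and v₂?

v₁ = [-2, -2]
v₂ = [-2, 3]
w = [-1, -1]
Yes

Form the augmented matrix and row-reduce:
[v₁|v₂|w] = 
  [ -2,  -2,  -1]
  [ -2,   3,  -1]
R2 → R2 - (1)·R1
REF = 
  [ -2,  -2,  -1]
  [  0,   5,   0]

No row of the form [0 0 | nonzero], so the system is consistent. Back-substitution gives c₁ = 1/2, c₂ = 0: w = (1/2)·v₁ + (0)·v₂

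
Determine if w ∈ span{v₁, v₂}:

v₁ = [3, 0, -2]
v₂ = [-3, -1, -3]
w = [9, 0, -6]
Yes

Form the augmented matrix and row-reduce:
[v₁|v₂|w] = 
  [  3,  -3,   9]
  [  0,  -1,   0]
  [ -2,  -3,  -6]
R3 → R3 + (2/3)·R1
R3 → R3 - (5)·R2
REF = 
  [  3,  -3,   9]
  [  0,  -1,   0]
  [  0,   0,   0]

No row of the form [0 0 | nonzero], so the system is consistent. Back-substitution gives c₁ = 3, c₂ = 0: w = (3)·v₁ + (0)·v₂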